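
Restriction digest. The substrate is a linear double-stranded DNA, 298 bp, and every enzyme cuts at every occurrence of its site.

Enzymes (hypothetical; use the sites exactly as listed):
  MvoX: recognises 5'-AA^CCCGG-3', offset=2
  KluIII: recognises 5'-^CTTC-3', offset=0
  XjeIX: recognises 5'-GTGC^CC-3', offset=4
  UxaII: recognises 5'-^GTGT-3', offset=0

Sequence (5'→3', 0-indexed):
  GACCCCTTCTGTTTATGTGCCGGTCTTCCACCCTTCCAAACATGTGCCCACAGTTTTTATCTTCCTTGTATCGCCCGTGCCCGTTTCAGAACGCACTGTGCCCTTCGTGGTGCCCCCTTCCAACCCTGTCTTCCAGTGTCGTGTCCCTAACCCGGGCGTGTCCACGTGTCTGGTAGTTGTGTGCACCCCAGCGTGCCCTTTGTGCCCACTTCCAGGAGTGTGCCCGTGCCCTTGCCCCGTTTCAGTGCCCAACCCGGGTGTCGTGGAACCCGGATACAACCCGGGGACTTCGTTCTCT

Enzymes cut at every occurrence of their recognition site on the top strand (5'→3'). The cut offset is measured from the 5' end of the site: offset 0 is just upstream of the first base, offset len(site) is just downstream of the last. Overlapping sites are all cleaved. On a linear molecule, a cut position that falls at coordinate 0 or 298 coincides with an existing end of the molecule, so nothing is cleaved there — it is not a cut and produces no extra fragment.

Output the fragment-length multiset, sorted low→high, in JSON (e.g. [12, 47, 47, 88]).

[1,3,3,4,5,5,5,6,6,6,7,8,8,8,9,9,10,11,11,11,11,13,13,13,15,18,19,19,20,21]

Scan for sites:
  MvoX (AACCCGG, off=2): starts [148, 250, 266, 277] → cuts [150, 252, 268, 279]
  KluIII (CTTC, off=0): starts [5, 24, 32, 60, 102, 116, 129, 208, 287] → cuts [5, 24, 32, 60, 102, 116, 129, 208, 287]
  XjeIX (GTGCCC, off=4): starts [43, 76, 97, 109, 192, 201, 219, 225, 244] → cuts [47, 80, 101, 113, 196, 205, 223, 229, 248]
  UxaII (GTGT, off=0): starts [135, 140, 157, 165, 178, 217, 257] → cuts [135, 140, 157, 165, 178, 217, 257]

Pooled cuts: [5, 24, 32, 47, 60, 80, 101, 102, 113, 116, 129, 135, 140, 150, 157, 165, 178, 196, 205, 208, 217, 223, 229, 248, 252, 257, 268, 279, 287]

Fragments:
  [0,5): 5 bp
  [5,24): 19 bp
  [24,32): 8 bp
  [32,47): 15 bp
  [47,60): 13 bp
  [60,80): 20 bp
  [80,101): 21 bp
  [101,102): 1 bp
  [102,113): 11 bp
  [113,116): 3 bp
  [116,129): 13 bp
  [129,135): 6 bp
  [135,140): 5 bp
  [140,150): 10 bp
  [150,157): 7 bp
  [157,165): 8 bp
  [165,178): 13 bp
  [178,196): 18 bp
  [196,205): 9 bp
  [205,208): 3 bp
  [208,217): 9 bp
  [217,223): 6 bp
  [223,229): 6 bp
  [229,248): 19 bp
  [248,252): 4 bp
  [252,257): 5 bp
  [257,268): 11 bp
  [268,279): 11 bp
  [279,287): 8 bp
  [287,298): 11 bp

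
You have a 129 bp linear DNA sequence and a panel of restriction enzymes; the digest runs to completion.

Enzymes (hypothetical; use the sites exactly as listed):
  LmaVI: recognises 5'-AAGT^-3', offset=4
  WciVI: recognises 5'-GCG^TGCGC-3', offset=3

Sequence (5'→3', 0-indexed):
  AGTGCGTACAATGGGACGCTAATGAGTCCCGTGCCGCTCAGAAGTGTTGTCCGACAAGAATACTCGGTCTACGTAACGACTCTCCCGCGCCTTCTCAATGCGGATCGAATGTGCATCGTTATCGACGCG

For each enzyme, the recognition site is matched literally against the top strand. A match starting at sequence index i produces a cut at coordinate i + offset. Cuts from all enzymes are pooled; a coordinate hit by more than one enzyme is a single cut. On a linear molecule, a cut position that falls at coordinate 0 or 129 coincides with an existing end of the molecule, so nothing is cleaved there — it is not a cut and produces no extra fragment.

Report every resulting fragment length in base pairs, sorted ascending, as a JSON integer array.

Site scan:
  LmaVI AAGT/4: at [41] ⇒ [45]
  WciVI (GCGTGCGC, off=3): no sites

All cut coordinates (distinct, sorted): [45]

Fragment lengths:
  [0,45): 45 bp
  [45,129): 84 bp

[45,84]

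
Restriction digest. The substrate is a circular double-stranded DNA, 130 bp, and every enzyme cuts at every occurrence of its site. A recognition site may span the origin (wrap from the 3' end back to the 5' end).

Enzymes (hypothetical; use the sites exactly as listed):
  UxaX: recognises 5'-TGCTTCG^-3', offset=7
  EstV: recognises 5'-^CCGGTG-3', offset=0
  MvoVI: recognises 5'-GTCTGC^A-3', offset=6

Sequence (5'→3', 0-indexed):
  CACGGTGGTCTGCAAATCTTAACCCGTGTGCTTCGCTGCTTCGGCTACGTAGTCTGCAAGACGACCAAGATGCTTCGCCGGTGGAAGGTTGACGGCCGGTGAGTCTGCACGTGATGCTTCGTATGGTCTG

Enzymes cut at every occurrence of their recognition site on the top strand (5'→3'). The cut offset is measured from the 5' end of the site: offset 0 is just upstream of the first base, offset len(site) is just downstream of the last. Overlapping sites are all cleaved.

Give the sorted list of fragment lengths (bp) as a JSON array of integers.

Scan for sites:
  UxaX TGCTTCG/7: at [28, 36, 70, 114] ⇒ [35, 43, 77, 121]
  EstV CCGGTG/0: at [77, 95] ⇒ [77, 95]
  MvoVI GTCTGCA/6: at [7, 51, 102, 125] ⇒ [1, 13, 57, 108]

Pooled cuts: [1, 13, 35, 43, 57, 77, 95, 108, 121]

Fragment lengths:
  1→13: 12 bp
  13→35: 22 bp
  35→43: 8 bp
  43→57: 14 bp
  57→77: 20 bp
  77→95: 18 bp
  95→108: 13 bp
  108→121: 13 bp
  121→1 (wrap): 130-121+1 = 10 bp

[8,10,12,13,13,14,18,20,22]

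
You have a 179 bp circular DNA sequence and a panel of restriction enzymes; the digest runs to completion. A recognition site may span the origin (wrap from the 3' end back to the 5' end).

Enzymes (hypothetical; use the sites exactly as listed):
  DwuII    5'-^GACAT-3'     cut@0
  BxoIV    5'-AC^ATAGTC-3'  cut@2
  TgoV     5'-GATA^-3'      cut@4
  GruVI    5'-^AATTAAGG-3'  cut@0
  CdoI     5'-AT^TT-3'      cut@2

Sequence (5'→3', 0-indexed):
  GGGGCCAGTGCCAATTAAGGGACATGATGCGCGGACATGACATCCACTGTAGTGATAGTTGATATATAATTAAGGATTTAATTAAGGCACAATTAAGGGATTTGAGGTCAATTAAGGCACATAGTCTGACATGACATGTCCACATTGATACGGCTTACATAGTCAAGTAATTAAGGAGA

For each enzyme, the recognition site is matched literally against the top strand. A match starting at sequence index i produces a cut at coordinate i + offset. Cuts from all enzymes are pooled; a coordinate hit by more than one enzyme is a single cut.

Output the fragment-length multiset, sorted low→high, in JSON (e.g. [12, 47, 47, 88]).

Scan for sites:
  DwuII (GACAT, off=0): starts [20, 33, 38, 127, 132] → cuts [20, 33, 38, 127, 132]
  BxoIV (ACATAGTC, off=2): starts [118, 156] → cuts [120, 158]
  TgoV (GATA, off=4): starts [53, 60, 146] → cuts [57, 64, 150]
  GruVI (AATTAAGG, off=0): starts [12, 67, 79, 90, 109, 168] → cuts [12, 67, 79, 90, 109, 168]
  CdoI (ATTT, off=2): starts [75, 99] → cuts [77, 101]

Pooled cuts: [12, 20, 33, 38, 57, 64, 67, 77, 79, 90, 101, 109, 120, 127, 132, 150, 158, 168]

Fragments:
  12→20: 8 bp
  20→33: 13 bp
  33→38: 5 bp
  38→57: 19 bp
  57→64: 7 bp
  64→67: 3 bp
  67→77: 10 bp
  77→79: 2 bp
  79→90: 11 bp
  90→101: 11 bp
  101→109: 8 bp
  109→120: 11 bp
  120→127: 7 bp
  127→132: 5 bp
  132→150: 18 bp
  150→158: 8 bp
  158→168: 10 bp
  168→12 (wrap): 179-168+12 = 23 bp

[2,3,5,5,7,7,8,8,8,10,10,11,11,11,13,18,19,23]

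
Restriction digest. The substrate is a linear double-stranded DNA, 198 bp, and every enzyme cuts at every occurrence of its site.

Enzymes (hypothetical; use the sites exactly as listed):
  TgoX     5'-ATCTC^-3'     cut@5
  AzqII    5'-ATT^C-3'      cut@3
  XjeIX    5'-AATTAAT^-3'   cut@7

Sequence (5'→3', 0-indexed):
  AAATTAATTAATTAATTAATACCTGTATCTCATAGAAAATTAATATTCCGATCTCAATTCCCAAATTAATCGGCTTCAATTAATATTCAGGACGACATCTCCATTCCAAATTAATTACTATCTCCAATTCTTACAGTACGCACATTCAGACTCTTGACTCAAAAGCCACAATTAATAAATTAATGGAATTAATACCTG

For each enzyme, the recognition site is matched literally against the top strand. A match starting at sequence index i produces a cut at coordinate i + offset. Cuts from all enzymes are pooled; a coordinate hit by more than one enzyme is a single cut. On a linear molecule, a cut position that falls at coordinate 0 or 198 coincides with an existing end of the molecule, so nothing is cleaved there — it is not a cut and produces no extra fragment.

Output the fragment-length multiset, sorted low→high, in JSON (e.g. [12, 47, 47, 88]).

[3,3,4,4,4,4,4,5,5,8,8,8,9,9,10,11,11,13,14,14,17,30]

Per-enzyme occurrences:
  TgoX ATCTC/5: at [26, 50, 96, 119] ⇒ [31, 55, 101, 124]
  AzqII ATTC/3: at [44, 56, 84, 102, 126, 143] ⇒ [47, 59, 87, 105, 129, 146]
  XjeIX AATTAAT/7: at [1, 5, 9, 13, 37, 63, 77, 108, 169, 177, 186] ⇒ [8, 12, 16, 20, 44, 70, 84, 115, 176, 184, 193]

All cut coordinates (distinct, sorted): [8, 12, 16, 20, 31, 44, 47, 55, 59, 70, 84, 87, 101, 105, 115, 124, 129, 146, 176, 184, 193]

Fragment lengths:
  [0,8): 8 bp
  [8,12): 4 bp
  [12,16): 4 bp
  [16,20): 4 bp
  [20,31): 11 bp
  [31,44): 13 bp
  [44,47): 3 bp
  [47,55): 8 bp
  [55,59): 4 bp
  [59,70): 11 bp
  [70,84): 14 bp
  [84,87): 3 bp
  [87,101): 14 bp
  [101,105): 4 bp
  [105,115): 10 bp
  [115,124): 9 bp
  [124,129): 5 bp
  [129,146): 17 bp
  [146,176): 30 bp
  [176,184): 8 bp
  [184,193): 9 bp
  [193,198): 5 bp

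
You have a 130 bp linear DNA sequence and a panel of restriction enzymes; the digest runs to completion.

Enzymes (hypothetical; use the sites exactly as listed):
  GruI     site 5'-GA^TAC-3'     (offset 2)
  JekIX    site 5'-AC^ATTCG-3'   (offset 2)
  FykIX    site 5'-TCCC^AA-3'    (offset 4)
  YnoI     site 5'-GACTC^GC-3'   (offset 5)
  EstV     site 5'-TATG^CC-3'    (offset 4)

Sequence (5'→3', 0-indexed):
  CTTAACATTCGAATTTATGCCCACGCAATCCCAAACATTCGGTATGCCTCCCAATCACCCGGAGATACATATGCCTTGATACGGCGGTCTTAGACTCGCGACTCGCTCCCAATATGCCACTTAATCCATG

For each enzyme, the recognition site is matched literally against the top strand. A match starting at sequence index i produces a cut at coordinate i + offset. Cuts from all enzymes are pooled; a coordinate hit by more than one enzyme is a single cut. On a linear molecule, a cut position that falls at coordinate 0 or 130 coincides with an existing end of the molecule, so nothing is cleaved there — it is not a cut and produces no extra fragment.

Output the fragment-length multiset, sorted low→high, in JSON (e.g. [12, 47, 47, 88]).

[4,6,6,6,6,6,7,8,10,13,13,13,14,18]

Per-enzyme occurrences:
  GruI GATAC/2: at [63, 77] ⇒ [65, 79]
  JekIX ACATTCG/2: at [4, 34] ⇒ [6, 36]
  FykIX TCCCAA/4: at [28, 48, 106] ⇒ [32, 52, 110]
  YnoI GACTCGC/5: at [92, 99] ⇒ [97, 104]
  EstV TATGCC/4: at [15, 42, 69, 112] ⇒ [19, 46, 73, 116]

All cut coordinates (distinct, sorted): [6, 19, 32, 36, 46, 52, 65, 73, 79, 97, 104, 110, 116]

Fragment lengths:
  [0,6): 6 bp
  [6,19): 13 bp
  [19,32): 13 bp
  [32,36): 4 bp
  [36,46): 10 bp
  [46,52): 6 bp
  [52,65): 13 bp
  [65,73): 8 bp
  [73,79): 6 bp
  [79,97): 18 bp
  [97,104): 7 bp
  [104,110): 6 bp
  [110,116): 6 bp
  [116,130): 14 bp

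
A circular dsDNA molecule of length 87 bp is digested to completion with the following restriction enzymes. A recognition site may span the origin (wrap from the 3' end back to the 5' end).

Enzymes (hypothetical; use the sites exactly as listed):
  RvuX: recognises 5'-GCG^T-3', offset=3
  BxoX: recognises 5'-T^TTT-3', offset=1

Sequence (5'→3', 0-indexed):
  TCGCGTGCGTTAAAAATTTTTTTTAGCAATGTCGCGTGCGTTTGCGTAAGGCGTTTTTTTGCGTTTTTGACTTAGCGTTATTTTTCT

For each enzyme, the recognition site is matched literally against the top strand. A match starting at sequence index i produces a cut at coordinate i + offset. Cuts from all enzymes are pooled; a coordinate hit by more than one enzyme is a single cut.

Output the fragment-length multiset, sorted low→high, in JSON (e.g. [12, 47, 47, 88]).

Scan for sites:
  RvuX GCGT/3: at [2, 6, 33, 37, 43, 50, 60, 74] ⇒ [5, 9, 36, 40, 46, 53, 63, 77]
  BxoX TTTT/1: at [16, 17, 18, 19, 20, 53, 54, 55, 56, 63, 64, 80, 81] ⇒ [17, 18, 19, 20, 21, 54, 55, 56, 57, 64, 65, 81, 82]

Pooled cuts: [5, 9, 17, 18, 19, 20, 21, 36, 40, 46, 53, 54, 55, 56, 57, 63, 64, 65, 77, 81, 82]

Fragments:
  5→9: 4 bp
  9→17: 8 bp
  17→18: 1 bp
  18→19: 1 bp
  19→20: 1 bp
  20→21: 1 bp
  21→36: 15 bp
  36→40: 4 bp
  40→46: 6 bp
  46→53: 7 bp
  53→54: 1 bp
  54→55: 1 bp
  55→56: 1 bp
  56→57: 1 bp
  57→63: 6 bp
  63→64: 1 bp
  64→65: 1 bp
  65→77: 12 bp
  77→81: 4 bp
  81→82: 1 bp
  82→5 (wrap): 87-82+5 = 10 bp

[1,1,1,1,1,1,1,1,1,1,1,4,4,4,6,6,7,8,10,12,15]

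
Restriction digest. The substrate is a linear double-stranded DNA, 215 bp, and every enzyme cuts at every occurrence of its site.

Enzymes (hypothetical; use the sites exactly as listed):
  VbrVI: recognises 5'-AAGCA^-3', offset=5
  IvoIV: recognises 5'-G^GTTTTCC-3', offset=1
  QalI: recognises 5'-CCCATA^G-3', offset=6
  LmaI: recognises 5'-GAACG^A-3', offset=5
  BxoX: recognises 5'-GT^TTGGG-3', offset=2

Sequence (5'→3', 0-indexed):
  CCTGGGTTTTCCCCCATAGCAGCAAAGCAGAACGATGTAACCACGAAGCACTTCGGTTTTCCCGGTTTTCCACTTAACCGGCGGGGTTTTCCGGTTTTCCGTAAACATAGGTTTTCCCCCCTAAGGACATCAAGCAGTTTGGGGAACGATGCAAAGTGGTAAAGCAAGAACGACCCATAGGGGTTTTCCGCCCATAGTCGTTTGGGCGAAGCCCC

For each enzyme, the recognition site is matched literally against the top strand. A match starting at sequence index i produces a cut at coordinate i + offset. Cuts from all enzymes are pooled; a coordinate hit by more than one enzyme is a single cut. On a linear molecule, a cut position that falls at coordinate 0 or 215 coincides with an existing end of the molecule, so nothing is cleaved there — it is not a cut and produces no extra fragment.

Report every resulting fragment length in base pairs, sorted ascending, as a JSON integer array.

[2,3,5,5,5,5,6,7,8,9,10,11,13,14,14,16,17,18,21,26]

Site scan:
  VbrVI AAGCA/5: at [24, 45, 131, 161] ⇒ [29, 50, 136, 166]
  IvoIV GGTTTTCC/1: at [4, 54, 63, 84, 92, 109, 181] ⇒ [5, 55, 64, 85, 93, 110, 182]
  QalI CCCATAG/6: at [12, 173, 190] ⇒ [18, 179, 196]
  LmaI GAACGA/5: at [29, 143, 167] ⇒ [34, 148, 172]
  BxoX GTTTGGG/2: at [136, 199] ⇒ [138, 201]

Pooled cuts: [5, 18, 29, 34, 50, 55, 64, 85, 93, 110, 136, 138, 148, 166, 172, 179, 182, 196, 201]

Fragments:
  [0,5): 5 bp
  [5,18): 13 bp
  [18,29): 11 bp
  [29,34): 5 bp
  [34,50): 16 bp
  [50,55): 5 bp
  [55,64): 9 bp
  [64,85): 21 bp
  [85,93): 8 bp
  [93,110): 17 bp
  [110,136): 26 bp
  [136,138): 2 bp
  [138,148): 10 bp
  [148,166): 18 bp
  [166,172): 6 bp
  [172,179): 7 bp
  [179,182): 3 bp
  [182,196): 14 bp
  [196,201): 5 bp
  [201,215): 14 bp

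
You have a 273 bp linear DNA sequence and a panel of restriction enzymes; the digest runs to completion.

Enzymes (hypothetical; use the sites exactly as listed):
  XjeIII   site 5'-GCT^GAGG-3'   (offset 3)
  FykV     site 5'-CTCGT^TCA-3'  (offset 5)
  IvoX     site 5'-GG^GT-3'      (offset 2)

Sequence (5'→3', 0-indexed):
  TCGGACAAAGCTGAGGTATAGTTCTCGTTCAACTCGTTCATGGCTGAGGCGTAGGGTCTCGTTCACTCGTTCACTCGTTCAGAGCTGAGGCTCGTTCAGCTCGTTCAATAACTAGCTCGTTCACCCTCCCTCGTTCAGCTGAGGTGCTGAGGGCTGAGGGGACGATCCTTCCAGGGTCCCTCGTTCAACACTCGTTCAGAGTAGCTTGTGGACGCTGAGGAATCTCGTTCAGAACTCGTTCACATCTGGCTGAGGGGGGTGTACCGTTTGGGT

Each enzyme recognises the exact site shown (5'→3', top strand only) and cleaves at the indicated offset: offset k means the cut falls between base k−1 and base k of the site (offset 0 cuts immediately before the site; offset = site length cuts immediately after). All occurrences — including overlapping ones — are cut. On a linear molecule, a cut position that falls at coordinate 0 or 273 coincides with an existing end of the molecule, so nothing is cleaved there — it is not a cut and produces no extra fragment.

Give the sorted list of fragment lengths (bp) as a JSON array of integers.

[2,6,7,7,7,8,8,8,8,8,9,9,9,9,10,11,11,12,12,12,13,14,16,16,20,21]

Site scan:
  XjeIII (GCTGAGG, off=3): starts [9, 42, 83, 137, 145, 152, 213, 248] → cuts [12, 45, 86, 140, 148, 155, 216, 251]
  FykV (CTCGTTCA, off=5): starts [23, 32, 57, 65, 73, 90, 99, 115, 129, 179, 190, 223, 234] → cuts [28, 37, 62, 70, 78, 95, 104, 120, 134, 184, 195, 228, 239]
  IvoX (GGGT, off=2): starts [53, 173, 256, 269] → cuts [55, 175, 258, 271]

Pooled cuts: [12, 28, 37, 45, 55, 62, 70, 78, 86, 95, 104, 120, 134, 140, 148, 155, 175, 184, 195, 216, 228, 239, 251, 258, 271]

Fragment lengths:
  [0,12): 12 bp
  [12,28): 16 bp
  [28,37): 9 bp
  [37,45): 8 bp
  [45,55): 10 bp
  [55,62): 7 bp
  [62,70): 8 bp
  [70,78): 8 bp
  [78,86): 8 bp
  [86,95): 9 bp
  [95,104): 9 bp
  [104,120): 16 bp
  [120,134): 14 bp
  [134,140): 6 bp
  [140,148): 8 bp
  [148,155): 7 bp
  [155,175): 20 bp
  [175,184): 9 bp
  [184,195): 11 bp
  [195,216): 21 bp
  [216,228): 12 bp
  [228,239): 11 bp
  [239,251): 12 bp
  [251,258): 7 bp
  [258,271): 13 bp
  [271,273): 2 bp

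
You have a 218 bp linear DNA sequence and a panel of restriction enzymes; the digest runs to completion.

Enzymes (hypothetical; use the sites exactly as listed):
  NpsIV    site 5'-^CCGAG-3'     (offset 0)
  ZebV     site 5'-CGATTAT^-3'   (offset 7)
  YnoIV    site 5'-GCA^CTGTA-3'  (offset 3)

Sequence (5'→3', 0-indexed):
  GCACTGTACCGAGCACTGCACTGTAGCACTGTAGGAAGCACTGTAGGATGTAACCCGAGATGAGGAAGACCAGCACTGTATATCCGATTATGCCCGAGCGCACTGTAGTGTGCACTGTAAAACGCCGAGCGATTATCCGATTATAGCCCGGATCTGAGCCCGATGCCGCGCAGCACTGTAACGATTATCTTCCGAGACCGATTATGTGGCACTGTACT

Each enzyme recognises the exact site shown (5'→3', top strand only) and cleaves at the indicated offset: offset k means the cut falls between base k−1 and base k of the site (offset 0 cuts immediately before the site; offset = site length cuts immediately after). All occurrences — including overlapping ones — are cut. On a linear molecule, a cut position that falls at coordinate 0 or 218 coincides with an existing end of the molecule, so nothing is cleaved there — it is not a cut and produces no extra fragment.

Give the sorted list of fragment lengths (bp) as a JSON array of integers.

[2,3,3,5,6,7,8,8,9,10,12,12,12,12,13,14,14,16,21,31]

Per-enzyme occurrences:
  NpsIV CCGAG/0: at [8, 54, 93, 124, 191] ⇒ [8, 54, 93, 124, 191]
  ZebV CGATTAT/7: at [84, 129, 137, 181, 198] ⇒ [91, 136, 144, 188, 205]
  YnoIV GCACTGTA/3: at [0, 17, 25, 37, 72, 99, 111, 172, 208] ⇒ [3, 20, 28, 40, 75, 102, 114, 175, 211]

All cut coordinates (distinct, sorted): [3, 8, 20, 28, 40, 54, 75, 91, 93, 102, 114, 124, 136, 144, 175, 188, 191, 205, 211]

Fragments:
  [0,3): 3 bp
  [3,8): 5 bp
  [8,20): 12 bp
  [20,28): 8 bp
  [28,40): 12 bp
  [40,54): 14 bp
  [54,75): 21 bp
  [75,91): 16 bp
  [91,93): 2 bp
  [93,102): 9 bp
  [102,114): 12 bp
  [114,124): 10 bp
  [124,136): 12 bp
  [136,144): 8 bp
  [144,175): 31 bp
  [175,188): 13 bp
  [188,191): 3 bp
  [191,205): 14 bp
  [205,211): 6 bp
  [211,218): 7 bp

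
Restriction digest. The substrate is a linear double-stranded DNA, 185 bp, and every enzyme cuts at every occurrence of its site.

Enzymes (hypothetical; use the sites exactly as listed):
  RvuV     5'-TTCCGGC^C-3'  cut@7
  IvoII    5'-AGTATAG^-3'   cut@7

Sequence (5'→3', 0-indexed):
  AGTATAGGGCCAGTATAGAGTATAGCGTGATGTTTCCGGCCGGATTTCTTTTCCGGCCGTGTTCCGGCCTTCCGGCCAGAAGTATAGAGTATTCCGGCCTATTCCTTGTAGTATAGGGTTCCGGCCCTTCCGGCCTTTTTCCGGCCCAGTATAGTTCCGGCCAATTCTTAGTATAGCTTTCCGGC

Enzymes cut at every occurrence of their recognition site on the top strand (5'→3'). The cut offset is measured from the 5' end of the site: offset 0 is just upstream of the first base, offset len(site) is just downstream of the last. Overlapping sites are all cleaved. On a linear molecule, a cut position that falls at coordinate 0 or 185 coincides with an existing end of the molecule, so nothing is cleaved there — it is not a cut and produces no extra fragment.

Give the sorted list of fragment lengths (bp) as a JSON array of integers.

Scan for sites:
  RvuV (TTCCGGCC, off=7): starts [33, 50, 61, 69, 91, 118, 127, 138, 154] → cuts [40, 57, 68, 76, 98, 125, 134, 145, 161]
  IvoII (AGTATAG, off=7): starts [0, 11, 18, 80, 109, 147, 169] → cuts [7, 18, 25, 87, 116, 154, 176]

All cut coordinates (distinct, sorted): [7, 18, 25, 40, 57, 68, 76, 87, 98, 116, 125, 134, 145, 154, 161, 176]

Fragments:
  [0,7): 7 bp
  [7,18): 11 bp
  [18,25): 7 bp
  [25,40): 15 bp
  [40,57): 17 bp
  [57,68): 11 bp
  [68,76): 8 bp
  [76,87): 11 bp
  [87,98): 11 bp
  [98,116): 18 bp
  [116,125): 9 bp
  [125,134): 9 bp
  [134,145): 11 bp
  [145,154): 9 bp
  [154,161): 7 bp
  [161,176): 15 bp
  [176,185): 9 bp

[7,7,7,8,9,9,9,9,11,11,11,11,11,15,15,17,18]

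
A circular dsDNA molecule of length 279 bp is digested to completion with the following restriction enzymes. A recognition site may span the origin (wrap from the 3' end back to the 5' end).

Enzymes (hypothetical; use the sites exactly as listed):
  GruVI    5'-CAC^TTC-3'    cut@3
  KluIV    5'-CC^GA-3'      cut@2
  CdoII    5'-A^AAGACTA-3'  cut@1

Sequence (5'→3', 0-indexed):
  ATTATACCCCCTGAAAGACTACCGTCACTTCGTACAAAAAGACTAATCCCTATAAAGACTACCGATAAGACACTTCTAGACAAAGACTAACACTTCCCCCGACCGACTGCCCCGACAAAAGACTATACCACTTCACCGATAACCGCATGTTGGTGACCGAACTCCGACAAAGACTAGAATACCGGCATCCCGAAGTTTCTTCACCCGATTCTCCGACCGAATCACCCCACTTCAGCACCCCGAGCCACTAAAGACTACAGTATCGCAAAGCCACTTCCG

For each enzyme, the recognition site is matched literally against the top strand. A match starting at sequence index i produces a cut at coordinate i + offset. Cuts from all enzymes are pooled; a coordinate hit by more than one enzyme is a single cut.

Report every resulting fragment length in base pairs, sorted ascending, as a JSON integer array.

[4,4,4,4,5,6,7,7,8,9,9,9,9,10,10,11,11,12,13,14,15,15,16,21,22,24]

Per-enzyme occurrences:
  GruVI CACTTC/3: at [25, 70, 90, 128, 227, 271] ⇒ [28, 73, 93, 131, 230, 274]
  KluIV CCGA/2: at [61, 98, 102, 111, 135, 156, 163, 189, 204, 212, 216, 239, 276] ⇒ [63, 100, 104, 113, 137, 158, 165, 191, 206, 214, 218, 241, 278]
  CdoII AAAGACTA/1: at [13, 37, 53, 81, 117, 168, 249] ⇒ [14, 38, 54, 82, 118, 169, 250]

All cut coordinates (distinct, sorted): [14, 28, 38, 54, 63, 73, 82, 93, 100, 104, 113, 118, 131, 137, 158, 165, 169, 191, 206, 214, 218, 230, 241, 250, 274, 278]

Fragments:
  14→28: 14 bp
  28→38: 10 bp
  38→54: 16 bp
  54→63: 9 bp
  63→73: 10 bp
  73→82: 9 bp
  82→93: 11 bp
  93→100: 7 bp
  100→104: 4 bp
  104→113: 9 bp
  113→118: 5 bp
  118→131: 13 bp
  131→137: 6 bp
  137→158: 21 bp
  158→165: 7 bp
  165→169: 4 bp
  169→191: 22 bp
  191→206: 15 bp
  206→214: 8 bp
  214→218: 4 bp
  218→230: 12 bp
  230→241: 11 bp
  241→250: 9 bp
  250→274: 24 bp
  274→278: 4 bp
  278→14 (wrap): 279-278+14 = 15 bp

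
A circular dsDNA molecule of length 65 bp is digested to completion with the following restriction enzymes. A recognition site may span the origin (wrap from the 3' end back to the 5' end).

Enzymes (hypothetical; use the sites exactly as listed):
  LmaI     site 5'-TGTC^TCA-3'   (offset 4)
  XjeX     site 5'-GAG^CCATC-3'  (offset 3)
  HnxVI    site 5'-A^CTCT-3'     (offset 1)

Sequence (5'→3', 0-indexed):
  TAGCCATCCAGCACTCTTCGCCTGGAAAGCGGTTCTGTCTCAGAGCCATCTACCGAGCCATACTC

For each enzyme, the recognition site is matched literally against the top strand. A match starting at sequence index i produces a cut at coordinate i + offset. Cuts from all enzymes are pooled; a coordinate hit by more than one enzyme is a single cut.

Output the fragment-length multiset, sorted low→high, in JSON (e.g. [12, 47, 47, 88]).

[6,16,17,26]

Site scan:
  LmaI (TGTCTCA, off=4): starts [35] → cuts [39]
  XjeX (GAGCCATC, off=3): starts [42] → cuts [45]
  HnxVI (ACTCT, off=1): starts [12, 61] → cuts [13, 62]

Pooled cuts: [13, 39, 45, 62]

Fragments:
  13→39: 26 bp
  39→45: 6 bp
  45→62: 17 bp
  62→13 (wrap): 65-62+13 = 16 bp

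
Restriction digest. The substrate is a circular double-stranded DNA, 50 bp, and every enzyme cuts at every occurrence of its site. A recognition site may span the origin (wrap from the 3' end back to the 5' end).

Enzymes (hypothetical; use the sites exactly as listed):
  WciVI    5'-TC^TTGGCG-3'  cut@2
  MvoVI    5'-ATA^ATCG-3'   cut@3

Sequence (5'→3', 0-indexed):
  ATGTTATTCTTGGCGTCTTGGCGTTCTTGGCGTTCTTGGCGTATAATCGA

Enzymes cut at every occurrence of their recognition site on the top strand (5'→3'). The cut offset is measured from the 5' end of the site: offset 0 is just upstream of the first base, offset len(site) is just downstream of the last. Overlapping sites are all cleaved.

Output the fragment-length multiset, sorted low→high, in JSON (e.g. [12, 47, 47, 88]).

[8,9,9,10,14]

Scan for sites:
  WciVI TCTTGGCG/2: at [7, 15, 24, 33] ⇒ [9, 17, 26, 35]
  MvoVI ATAATCG/3: at [42] ⇒ [45]

Pooled cuts: [9, 17, 26, 35, 45]

Fragments:
  9→17: 8 bp
  17→26: 9 bp
  26→35: 9 bp
  35→45: 10 bp
  45→9 (wrap): 50-45+9 = 14 bp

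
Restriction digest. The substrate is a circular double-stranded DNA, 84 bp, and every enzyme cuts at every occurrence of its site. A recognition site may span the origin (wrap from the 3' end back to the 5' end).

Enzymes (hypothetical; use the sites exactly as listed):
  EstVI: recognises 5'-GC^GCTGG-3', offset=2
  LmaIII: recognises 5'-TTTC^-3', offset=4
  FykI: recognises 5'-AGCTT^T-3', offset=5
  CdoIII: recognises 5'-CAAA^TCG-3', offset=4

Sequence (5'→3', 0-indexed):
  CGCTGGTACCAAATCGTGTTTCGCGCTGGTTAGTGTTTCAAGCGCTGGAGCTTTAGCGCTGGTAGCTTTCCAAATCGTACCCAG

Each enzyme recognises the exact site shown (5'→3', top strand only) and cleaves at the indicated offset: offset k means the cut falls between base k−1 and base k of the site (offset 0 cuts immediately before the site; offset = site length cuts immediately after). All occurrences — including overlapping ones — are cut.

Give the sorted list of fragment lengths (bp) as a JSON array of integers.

Per-enzyme occurrences:
  EstVI GCGCTGG/2: at [22, 41, 55, 83] ⇒ [1, 24, 43, 57]
  LmaIII TTTC/4: at [18, 35, 66] ⇒ [22, 39, 70]
  FykI AGCTTT/5: at [48, 63] ⇒ [53, 68]
  CdoIII CAAATCG/4: at [9, 70] ⇒ [13, 74]

All cut coordinates (distinct, sorted): [1, 13, 22, 24, 39, 43, 53, 57, 68, 70, 74]

Fragment lengths:
  1→13: 12 bp
  13→22: 9 bp
  22→24: 2 bp
  24→39: 15 bp
  39→43: 4 bp
  43→53: 10 bp
  53→57: 4 bp
  57→68: 11 bp
  68→70: 2 bp
  70→74: 4 bp
  74→1 (wrap): 84-74+1 = 11 bp

[2,2,4,4,4,9,10,11,11,12,15]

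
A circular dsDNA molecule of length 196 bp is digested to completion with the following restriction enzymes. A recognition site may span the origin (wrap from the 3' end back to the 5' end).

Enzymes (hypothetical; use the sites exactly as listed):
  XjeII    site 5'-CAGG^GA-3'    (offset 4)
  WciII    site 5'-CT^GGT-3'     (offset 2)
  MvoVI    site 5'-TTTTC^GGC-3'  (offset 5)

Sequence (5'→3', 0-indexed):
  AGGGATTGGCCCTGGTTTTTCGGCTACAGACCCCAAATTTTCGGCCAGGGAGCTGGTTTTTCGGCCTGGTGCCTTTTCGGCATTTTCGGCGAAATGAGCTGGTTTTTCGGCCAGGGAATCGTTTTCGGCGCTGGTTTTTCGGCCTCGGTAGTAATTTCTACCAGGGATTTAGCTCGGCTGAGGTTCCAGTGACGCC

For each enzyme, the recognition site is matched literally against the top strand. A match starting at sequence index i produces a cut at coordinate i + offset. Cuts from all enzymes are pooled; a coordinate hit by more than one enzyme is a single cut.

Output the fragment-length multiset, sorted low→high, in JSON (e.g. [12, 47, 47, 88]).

[5,5,6,7,7,8,8,8,8,9,10,11,11,13,21,25,34]

Scan for sites:
  XjeII CAGGGA/4: at [45, 111, 161, 195] ⇒ [3, 49, 115, 165]
  WciII CTGGT/2: at [11, 52, 65, 98, 130] ⇒ [13, 54, 67, 100, 132]
  MvoVI TTTTCGGC/5: at [16, 37, 57, 73, 82, 103, 121, 135] ⇒ [21, 42, 62, 78, 87, 108, 126, 140]

Pooled cuts: [3, 13, 21, 42, 49, 54, 62, 67, 78, 87, 100, 108, 115, 126, 132, 140, 165]

Fragment lengths:
  3→13: 10 bp
  13→21: 8 bp
  21→42: 21 bp
  42→49: 7 bp
  49→54: 5 bp
  54→62: 8 bp
  62→67: 5 bp
  67→78: 11 bp
  78→87: 9 bp
  87→100: 13 bp
  100→108: 8 bp
  108→115: 7 bp
  115→126: 11 bp
  126→132: 6 bp
  132→140: 8 bp
  140→165: 25 bp
  165→3 (wrap): 196-165+3 = 34 bp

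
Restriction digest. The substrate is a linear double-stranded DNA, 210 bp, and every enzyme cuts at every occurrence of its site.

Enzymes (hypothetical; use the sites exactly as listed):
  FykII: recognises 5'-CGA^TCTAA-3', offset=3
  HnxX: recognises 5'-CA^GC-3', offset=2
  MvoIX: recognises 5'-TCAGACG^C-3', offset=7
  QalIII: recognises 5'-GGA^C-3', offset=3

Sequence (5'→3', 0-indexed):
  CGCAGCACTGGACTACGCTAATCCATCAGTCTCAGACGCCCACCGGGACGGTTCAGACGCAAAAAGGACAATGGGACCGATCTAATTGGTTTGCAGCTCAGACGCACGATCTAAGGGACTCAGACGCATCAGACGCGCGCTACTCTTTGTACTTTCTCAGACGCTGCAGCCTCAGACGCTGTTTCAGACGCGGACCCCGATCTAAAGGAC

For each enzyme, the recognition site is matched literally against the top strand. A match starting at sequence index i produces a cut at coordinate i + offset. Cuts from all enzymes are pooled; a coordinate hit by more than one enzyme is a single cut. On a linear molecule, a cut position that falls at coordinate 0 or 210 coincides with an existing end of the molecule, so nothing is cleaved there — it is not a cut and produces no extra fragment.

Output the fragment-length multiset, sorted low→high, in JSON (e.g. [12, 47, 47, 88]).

[1,4,4,4,5,5,6,8,8,8,9,9,9,9,9,10,10,11,12,15,26,28]

Site scan:
  FykII CGATCTAA/3: at [77, 106, 197] ⇒ [80, 109, 200]
  HnxX CAGC/2: at [2, 93, 166] ⇒ [4, 95, 168]
  MvoIX TCAGACGC/7: at [31, 52, 97, 119, 128, 156, 171, 183] ⇒ [38, 59, 104, 126, 135, 163, 178, 190]
  QalIII GGAC/3: at [9, 45, 65, 73, 115, 191, 206] ⇒ [12, 48, 68, 76, 118, 194, 209]

All cut coordinates (distinct, sorted): [4, 12, 38, 48, 59, 68, 76, 80, 95, 104, 109, 118, 126, 135, 163, 168, 178, 190, 194, 200, 209]

Fragments:
  [0,4): 4 bp
  [4,12): 8 bp
  [12,38): 26 bp
  [38,48): 10 bp
  [48,59): 11 bp
  [59,68): 9 bp
  [68,76): 8 bp
  [76,80): 4 bp
  [80,95): 15 bp
  [95,104): 9 bp
  [104,109): 5 bp
  [109,118): 9 bp
  [118,126): 8 bp
  [126,135): 9 bp
  [135,163): 28 bp
  [163,168): 5 bp
  [168,178): 10 bp
  [178,190): 12 bp
  [190,194): 4 bp
  [194,200): 6 bp
  [200,209): 9 bp
  [209,210): 1 bp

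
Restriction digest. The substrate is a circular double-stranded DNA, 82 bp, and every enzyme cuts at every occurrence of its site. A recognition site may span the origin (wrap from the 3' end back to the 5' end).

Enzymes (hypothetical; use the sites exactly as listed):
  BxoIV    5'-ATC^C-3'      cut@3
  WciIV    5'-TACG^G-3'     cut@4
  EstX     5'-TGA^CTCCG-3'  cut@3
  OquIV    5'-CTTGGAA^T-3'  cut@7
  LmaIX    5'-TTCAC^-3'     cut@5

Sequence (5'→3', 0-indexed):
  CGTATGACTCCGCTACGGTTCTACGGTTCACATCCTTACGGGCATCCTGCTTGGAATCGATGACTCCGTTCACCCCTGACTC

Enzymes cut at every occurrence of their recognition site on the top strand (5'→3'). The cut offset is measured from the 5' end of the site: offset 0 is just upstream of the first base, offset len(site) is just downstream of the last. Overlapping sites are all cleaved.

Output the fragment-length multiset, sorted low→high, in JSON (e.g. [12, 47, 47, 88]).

Site scan:
  BxoIV (ATCC, off=3): starts [31, 43] → cuts [34, 46]
  WciIV (TACGG, off=4): starts [13, 21, 36] → cuts [17, 25, 40]
  EstX (TGACTCCG, off=3): starts [4, 60, 76] → cuts [7, 63, 79]
  OquIV (CTTGGAAT, off=7): starts [49] → cuts [56]
  LmaIX (TTCAC, off=5): starts [26, 68] → cuts [31, 73]

Pooled cuts: [7, 17, 25, 31, 34, 40, 46, 56, 63, 73, 79]

Fragments:
  7→17: 10 bp
  17→25: 8 bp
  25→31: 6 bp
  31→34: 3 bp
  34→40: 6 bp
  40→46: 6 bp
  46→56: 10 bp
  56→63: 7 bp
  63→73: 10 bp
  73→79: 6 bp
  79→7 (wrap): 82-79+7 = 10 bp

[3,6,6,6,6,7,8,10,10,10,10]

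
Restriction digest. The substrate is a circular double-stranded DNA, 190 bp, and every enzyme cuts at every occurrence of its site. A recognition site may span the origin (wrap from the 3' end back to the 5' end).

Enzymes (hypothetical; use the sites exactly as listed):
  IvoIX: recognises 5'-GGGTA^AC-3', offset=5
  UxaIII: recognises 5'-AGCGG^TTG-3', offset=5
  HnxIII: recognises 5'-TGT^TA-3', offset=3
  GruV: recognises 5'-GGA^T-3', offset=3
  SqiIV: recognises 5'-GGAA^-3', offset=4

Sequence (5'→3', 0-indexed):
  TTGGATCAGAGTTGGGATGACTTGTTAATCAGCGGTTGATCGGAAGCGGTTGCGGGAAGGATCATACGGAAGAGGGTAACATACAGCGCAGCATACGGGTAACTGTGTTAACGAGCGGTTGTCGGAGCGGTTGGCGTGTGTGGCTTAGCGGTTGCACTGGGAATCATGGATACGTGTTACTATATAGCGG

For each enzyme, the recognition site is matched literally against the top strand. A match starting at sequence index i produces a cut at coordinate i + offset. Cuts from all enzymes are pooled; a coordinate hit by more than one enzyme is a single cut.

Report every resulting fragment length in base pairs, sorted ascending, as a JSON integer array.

[3,4,5,7,7,7,7,8,9,10,10,10,10,12,12,12,13,21,23]

Per-enzyme occurrences:
  IvoIX (GGGTAAC, off=5): starts [73, 96] → cuts [78, 101]
  UxaIII (AGCGGTTG, off=5): starts [30, 44, 113, 125, 146, 185] → cuts [0, 35, 49, 118, 130, 151]
  HnxIII (TGTTA, off=3): starts [22, 105, 174] → cuts [25, 108, 177]
  GruV (GGAT, off=3): starts [2, 14, 58, 167] → cuts [5, 17, 61, 170]
  SqiIV (GGAA, off=4): starts [41, 54, 67, 159] → cuts [45, 58, 71, 163]

Pooled cuts: [0, 5, 17, 25, 35, 45, 49, 58, 61, 71, 78, 101, 108, 118, 130, 151, 163, 170, 177]

Fragment lengths:
  0→5: 5 bp
  5→17: 12 bp
  17→25: 8 bp
  25→35: 10 bp
  35→45: 10 bp
  45→49: 4 bp
  49→58: 9 bp
  58→61: 3 bp
  61→71: 10 bp
  71→78: 7 bp
  78→101: 23 bp
  101→108: 7 bp
  108→118: 10 bp
  118→130: 12 bp
  130→151: 21 bp
  151→163: 12 bp
  163→170: 7 bp
  170→177: 7 bp
  177→0 (wrap): 190-177+0 = 13 bp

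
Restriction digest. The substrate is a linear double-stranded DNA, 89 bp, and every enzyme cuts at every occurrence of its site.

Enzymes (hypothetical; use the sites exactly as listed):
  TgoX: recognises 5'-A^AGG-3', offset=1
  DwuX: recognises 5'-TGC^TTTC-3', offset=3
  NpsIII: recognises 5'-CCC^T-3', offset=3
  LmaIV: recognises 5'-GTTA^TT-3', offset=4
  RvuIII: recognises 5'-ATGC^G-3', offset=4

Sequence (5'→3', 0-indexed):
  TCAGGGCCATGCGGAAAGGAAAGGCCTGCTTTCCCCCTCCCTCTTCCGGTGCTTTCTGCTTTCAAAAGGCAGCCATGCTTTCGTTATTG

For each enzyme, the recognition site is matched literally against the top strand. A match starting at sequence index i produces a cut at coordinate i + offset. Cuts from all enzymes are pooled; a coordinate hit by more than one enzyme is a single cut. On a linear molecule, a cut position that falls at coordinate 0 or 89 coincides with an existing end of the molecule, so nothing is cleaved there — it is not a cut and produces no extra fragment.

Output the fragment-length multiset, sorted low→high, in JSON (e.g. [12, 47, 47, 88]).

Scan for sites:
  TgoX AAGG/1: at [15, 20, 65] ⇒ [16, 21, 66]
  DwuX TGCTTTC/3: at [26, 49, 56, 75] ⇒ [29, 52, 59, 78]
  NpsIII CCCT/3: at [34, 38] ⇒ [37, 41]
  LmaIV GTTATT/4: at [82] ⇒ [86]
  RvuIII ATGCG/4: at [8] ⇒ [12]

Pooled cuts: [12, 16, 21, 29, 37, 41, 52, 59, 66, 78, 86]

Fragments:
  [0,12): 12 bp
  [12,16): 4 bp
  [16,21): 5 bp
  [21,29): 8 bp
  [29,37): 8 bp
  [37,41): 4 bp
  [41,52): 11 bp
  [52,59): 7 bp
  [59,66): 7 bp
  [66,78): 12 bp
  [78,86): 8 bp
  [86,89): 3 bp

[3,4,4,5,7,7,8,8,8,11,12,12]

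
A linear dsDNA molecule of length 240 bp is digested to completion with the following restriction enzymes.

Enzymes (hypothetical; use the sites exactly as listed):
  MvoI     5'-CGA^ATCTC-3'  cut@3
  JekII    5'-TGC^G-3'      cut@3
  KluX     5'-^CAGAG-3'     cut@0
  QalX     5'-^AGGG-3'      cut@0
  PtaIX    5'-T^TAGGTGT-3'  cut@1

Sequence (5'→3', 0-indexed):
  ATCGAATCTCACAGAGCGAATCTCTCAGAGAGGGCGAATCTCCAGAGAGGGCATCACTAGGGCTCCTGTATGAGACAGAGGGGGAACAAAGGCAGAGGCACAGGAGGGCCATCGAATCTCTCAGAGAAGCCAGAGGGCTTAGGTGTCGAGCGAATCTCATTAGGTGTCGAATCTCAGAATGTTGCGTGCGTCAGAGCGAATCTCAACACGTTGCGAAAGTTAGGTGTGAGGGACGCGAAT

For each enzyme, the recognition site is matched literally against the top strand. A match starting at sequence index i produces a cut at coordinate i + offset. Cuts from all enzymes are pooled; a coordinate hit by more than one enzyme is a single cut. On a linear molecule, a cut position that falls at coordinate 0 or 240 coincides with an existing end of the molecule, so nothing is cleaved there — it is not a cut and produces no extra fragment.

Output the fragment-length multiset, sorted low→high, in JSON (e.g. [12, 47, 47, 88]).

[2,3,3,4,5,5,5,5,6,6,6,6,6,7,7,8,8,8,9,10,11,11,12,12,14,14,15,15,17]

Scan for sites:
  MvoI (CGAATCTC, off=3): starts [2, 16, 34, 112, 150, 167, 196] → cuts [5, 19, 37, 115, 153, 170, 199]
  JekII (TGCG, off=3): starts [182, 186, 211] → cuts [185, 189, 214]
  KluX (CAGAG, off=0): starts [11, 25, 42, 75, 92, 121, 130, 191] → cuts [11, 25, 42, 75, 92, 121, 130, 191]
  QalX (AGGG, off=0): starts [30, 47, 58, 78, 104, 133, 228] → cuts [30, 47, 58, 78, 104, 133, 228]
  PtaIX (TTAGGTGT, off=1): starts [138, 159, 219] → cuts [139, 160, 220]

Pooled cuts: [5, 11, 19, 25, 30, 37, 42, 47, 58, 75, 78, 92, 104, 115, 121, 130, 133, 139, 153, 160, 170, 185, 189, 191, 199, 214, 220, 228]

Fragments:
  [0,5): 5 bp
  [5,11): 6 bp
  [11,19): 8 bp
  [19,25): 6 bp
  [25,30): 5 bp
  [30,37): 7 bp
  [37,42): 5 bp
  [42,47): 5 bp
  [47,58): 11 bp
  [58,75): 17 bp
  [75,78): 3 bp
  [78,92): 14 bp
  [92,104): 12 bp
  [104,115): 11 bp
  [115,121): 6 bp
  [121,130): 9 bp
  [130,133): 3 bp
  [133,139): 6 bp
  [139,153): 14 bp
  [153,160): 7 bp
  [160,170): 10 bp
  [170,185): 15 bp
  [185,189): 4 bp
  [189,191): 2 bp
  [191,199): 8 bp
  [199,214): 15 bp
  [214,220): 6 bp
  [220,228): 8 bp
  [228,240): 12 bp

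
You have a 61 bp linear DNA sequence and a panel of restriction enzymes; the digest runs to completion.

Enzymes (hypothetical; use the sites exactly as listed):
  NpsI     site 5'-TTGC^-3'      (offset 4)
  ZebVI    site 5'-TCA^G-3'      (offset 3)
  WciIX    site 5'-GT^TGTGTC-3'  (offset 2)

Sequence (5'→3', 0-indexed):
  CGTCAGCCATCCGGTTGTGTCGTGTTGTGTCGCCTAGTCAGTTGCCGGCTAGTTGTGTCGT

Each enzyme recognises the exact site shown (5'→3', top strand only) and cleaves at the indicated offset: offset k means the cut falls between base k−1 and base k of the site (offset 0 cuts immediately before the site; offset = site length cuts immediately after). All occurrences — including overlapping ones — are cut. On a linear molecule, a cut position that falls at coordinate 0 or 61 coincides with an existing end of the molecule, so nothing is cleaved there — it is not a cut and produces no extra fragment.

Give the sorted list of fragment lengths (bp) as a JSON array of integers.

[5,5,8,8,10,10,15]

Scan for sites:
  NpsI (TTGC, off=4): starts [41] → cuts [45]
  ZebVI (TCAG, off=3): starts [2, 37] → cuts [5, 40]
  WciIX (GTTGTGTC, off=2): starts [13, 23, 51] → cuts [15, 25, 53]

All cut coordinates (distinct, sorted): [5, 15, 25, 40, 45, 53]

Fragment lengths:
  [0,5): 5 bp
  [5,15): 10 bp
  [15,25): 10 bp
  [25,40): 15 bp
  [40,45): 5 bp
  [45,53): 8 bp
  [53,61): 8 bp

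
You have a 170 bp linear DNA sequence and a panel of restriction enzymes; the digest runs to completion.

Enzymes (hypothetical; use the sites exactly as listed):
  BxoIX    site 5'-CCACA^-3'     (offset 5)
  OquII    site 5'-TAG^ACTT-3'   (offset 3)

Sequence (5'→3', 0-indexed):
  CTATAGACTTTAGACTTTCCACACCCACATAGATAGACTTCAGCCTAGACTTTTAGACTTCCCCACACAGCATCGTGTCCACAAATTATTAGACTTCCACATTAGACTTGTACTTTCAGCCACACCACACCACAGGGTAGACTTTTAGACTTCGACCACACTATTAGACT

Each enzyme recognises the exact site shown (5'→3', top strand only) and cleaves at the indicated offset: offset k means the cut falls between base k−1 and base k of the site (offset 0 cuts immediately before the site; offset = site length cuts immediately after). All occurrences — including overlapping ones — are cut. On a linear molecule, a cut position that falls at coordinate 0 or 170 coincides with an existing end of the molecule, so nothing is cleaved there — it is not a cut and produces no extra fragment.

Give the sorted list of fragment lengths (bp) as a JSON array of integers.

Site scan:
  BxoIX (CCACA, off=5): starts [18, 24, 62, 78, 96, 119, 124, 129, 155] → cuts [23, 29, 67, 83, 101, 124, 129, 134, 160]
  OquII (TAGACTT, off=3): starts [3, 10, 33, 45, 53, 89, 102, 137, 145] → cuts [6, 13, 36, 48, 56, 92, 105, 140, 148]

All cut coordinates (distinct, sorted): [6, 13, 23, 29, 36, 48, 56, 67, 83, 92, 101, 105, 124, 129, 134, 140, 148, 160]

Fragment lengths:
  [0,6): 6 bp
  [6,13): 7 bp
  [13,23): 10 bp
  [23,29): 6 bp
  [29,36): 7 bp
  [36,48): 12 bp
  [48,56): 8 bp
  [56,67): 11 bp
  [67,83): 16 bp
  [83,92): 9 bp
  [92,101): 9 bp
  [101,105): 4 bp
  [105,124): 19 bp
  [124,129): 5 bp
  [129,134): 5 bp
  [134,140): 6 bp
  [140,148): 8 bp
  [148,160): 12 bp
  [160,170): 10 bp

[4,5,5,6,6,6,7,7,8,8,9,9,10,10,11,12,12,16,19]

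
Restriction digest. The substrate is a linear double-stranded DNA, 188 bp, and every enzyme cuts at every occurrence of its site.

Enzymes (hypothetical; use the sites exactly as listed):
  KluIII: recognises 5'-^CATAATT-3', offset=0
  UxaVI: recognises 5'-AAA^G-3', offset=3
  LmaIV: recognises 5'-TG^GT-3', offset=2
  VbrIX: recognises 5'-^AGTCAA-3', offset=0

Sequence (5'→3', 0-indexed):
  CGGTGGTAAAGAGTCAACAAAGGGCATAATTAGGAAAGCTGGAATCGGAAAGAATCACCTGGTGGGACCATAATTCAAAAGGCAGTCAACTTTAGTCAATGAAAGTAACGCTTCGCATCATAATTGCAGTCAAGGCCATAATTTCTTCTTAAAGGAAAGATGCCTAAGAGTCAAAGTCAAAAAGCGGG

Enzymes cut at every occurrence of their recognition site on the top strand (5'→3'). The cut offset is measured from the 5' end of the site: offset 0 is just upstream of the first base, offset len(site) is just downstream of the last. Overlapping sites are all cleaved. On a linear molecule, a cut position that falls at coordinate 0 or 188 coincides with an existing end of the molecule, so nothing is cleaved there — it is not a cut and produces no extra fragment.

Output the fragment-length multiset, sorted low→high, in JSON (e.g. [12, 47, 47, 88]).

[1,1,3,3,5,5,5,5,6,7,8,9,9,10,10,10,10,11,12,13,14,14,17]

Scan for sites:
  KluIII CATAATT/0: at [24, 68, 118, 136] ⇒ [24, 68, 118, 136]
  UxaVI AAAG/3: at [7, 18, 34, 48, 77, 101, 150, 155, 172, 180] ⇒ [10, 21, 37, 51, 80, 104, 153, 158, 175, 183]
  LmaIV TGGT/2: at [3, 59] ⇒ [5, 61]
  VbrIX AGTCAA/0: at [11, 83, 93, 127, 168, 174] ⇒ [11, 83, 93, 127, 168, 174]

Pooled cuts: [5, 10, 11, 21, 24, 37, 51, 61, 68, 80, 83, 93, 104, 118, 127, 136, 153, 158, 168, 174, 175, 183]

Fragment lengths:
  [0,5): 5 bp
  [5,10): 5 bp
  [10,11): 1 bp
  [11,21): 10 bp
  [21,24): 3 bp
  [24,37): 13 bp
  [37,51): 14 bp
  [51,61): 10 bp
  [61,68): 7 bp
  [68,80): 12 bp
  [80,83): 3 bp
  [83,93): 10 bp
  [93,104): 11 bp
  [104,118): 14 bp
  [118,127): 9 bp
  [127,136): 9 bp
  [136,153): 17 bp
  [153,158): 5 bp
  [158,168): 10 bp
  [168,174): 6 bp
  [174,175): 1 bp
  [175,183): 8 bp
  [183,188): 5 bp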